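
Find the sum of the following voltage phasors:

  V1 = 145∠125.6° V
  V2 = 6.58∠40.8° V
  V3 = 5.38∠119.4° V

Step 1 — Convert each phasor to rectangular form:
  V1 = 145·(cos(125.6°) + j·sin(125.6°)) = -84.41 + j117.9 V
  V2 = 6.58·(cos(40.8°) + j·sin(40.8°)) = 4.981 + j4.3 V
  V3 = 5.38·(cos(119.4°) + j·sin(119.4°)) = -2.641 + j4.687 V
Step 2 — Sum components: V_total = -82.07 + j126.9 V.
Step 3 — Convert to polar: |V_total| = 151.1 V, ∠V_total = 122.9°.

V_total = 151.1∠122.9° V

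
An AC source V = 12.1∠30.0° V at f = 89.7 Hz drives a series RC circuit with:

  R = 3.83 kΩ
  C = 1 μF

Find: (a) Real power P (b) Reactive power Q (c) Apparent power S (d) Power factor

Step 1 — Angular frequency: ω = 2π·f = 2π·89.7 = 563.6 rad/s.
Step 2 — Component impedances:
  R: Z = R = 3830 Ω
  C: Z = 1/(jωC) = -j/(ω·C) = 0 - j1774 Ω
Step 3 — Series combination: Z_total = R + C = 3830 - j1774 Ω = 4221∠-24.9° Ω.
Step 4 — Source phasor: V = 12.1∠30.0° V = 10.48 + j6.05 V.
Step 5 — Current: I = V / Z = 0.00165 + j0.002344 A = 0.002867∠54.9° A.
Step 6 — Complex power: S = V·I* = 0.03147 - j0.01458 VA.
Step 7 — Real power: P = Re(S) = 0.03147 W.
Step 8 — Reactive power: Q = Im(S) = -0.01458 VAR.
Step 9 — Apparent power: |S| = 0.03469 VA.
Step 10 — Power factor: PF = P/|S| = 0.9074 (leading).

(a) P = 0.03147 W  (b) Q = -0.01458 VAR  (c) S = 0.03469 VA  (d) PF = 0.9074 (leading)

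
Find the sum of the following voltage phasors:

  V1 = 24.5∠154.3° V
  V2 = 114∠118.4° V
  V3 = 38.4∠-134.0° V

Step 1 — Convert each phasor to rectangular form:
  V1 = 24.5·(cos(154.3°) + j·sin(154.3°)) = -22.08 + j10.62 V
  V2 = 114·(cos(118.4°) + j·sin(118.4°)) = -54.22 + j100.3 V
  V3 = 38.4·(cos(-134.0°) + j·sin(-134.0°)) = -26.67 - j27.62 V
Step 2 — Sum components: V_total = -103 + j83.28 V.
Step 3 — Convert to polar: |V_total| = 132.4 V, ∠V_total = 141.0°.

V_total = 132.4∠141.0° V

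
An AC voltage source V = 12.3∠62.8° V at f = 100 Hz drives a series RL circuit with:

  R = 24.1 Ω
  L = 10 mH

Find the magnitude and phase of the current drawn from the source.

Step 1 — Angular frequency: ω = 2π·f = 2π·100 = 628.3 rad/s.
Step 2 — Component impedances:
  R: Z = R = 24.1 Ω
  L: Z = jωL = j·628.3·0.01 = 0 + j6.283 Ω
Step 3 — Series combination: Z_total = R + L = 24.1 + j6.283 Ω = 24.91∠14.6° Ω.
Step 4 — Source phasor: V = 12.3∠62.8° V = 5.622 + j10.94 V.
Step 5 — Ohm's law: I = V / Z_total = (5.622 + j10.94) / (24.1 + j6.283) = 0.3293 + j0.3681 A.
Step 6 — Convert to polar: |I| = 0.4939 A, ∠I = 48.2°.

I = 0.4939∠48.2° A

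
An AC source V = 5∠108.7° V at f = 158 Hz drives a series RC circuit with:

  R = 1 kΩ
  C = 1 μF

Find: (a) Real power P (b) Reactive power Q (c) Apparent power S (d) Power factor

Step 1 — Angular frequency: ω = 2π·f = 2π·158 = 992.7 rad/s.
Step 2 — Component impedances:
  R: Z = R = 1000 Ω
  C: Z = 1/(jωC) = -j/(ω·C) = 0 - j1007 Ω
Step 3 — Series combination: Z_total = R + C = 1000 - j1007 Ω = 1419∠-45.2° Ω.
Step 4 — Source phasor: V = 5∠108.7° V = -1.603 + j4.736 V.
Step 5 — Current: I = V / Z = -0.003164 + j0.001549 A = 0.003523∠153.9° A.
Step 6 — Complex power: S = V·I* = 0.01241 - j0.0125 VA.
Step 7 — Real power: P = Re(S) = 0.01241 W.
Step 8 — Reactive power: Q = Im(S) = -0.0125 VAR.
Step 9 — Apparent power: |S| = 0.01761 VA.
Step 10 — Power factor: PF = P/|S| = 0.7045 (leading).

(a) P = 0.01241 W  (b) Q = -0.0125 VAR  (c) S = 0.01761 VA  (d) PF = 0.7045 (leading)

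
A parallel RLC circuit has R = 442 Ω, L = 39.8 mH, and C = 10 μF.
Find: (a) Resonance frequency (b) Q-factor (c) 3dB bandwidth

Step 1 — Resonance: ω₀ = 1/√(LC) = 1/√(0.0398·1e-05) = 1585 rad/s.
Step 2 — f₀ = ω₀/(2π) = 252.3 Hz.
Step 3 — Parallel Q: Q = R/(ω₀L) = 442/(1585·0.0398) = 7.006.
Step 4 — Bandwidth: Δω = ω₀/Q = 226.2 rad/s; BW = Δω/(2π) = 36.01 Hz.

(a) f₀ = 252.3 Hz  (b) Q = 7.006  (c) BW = 36.01 Hz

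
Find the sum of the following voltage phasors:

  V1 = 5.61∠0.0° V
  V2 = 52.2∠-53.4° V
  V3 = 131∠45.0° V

Step 1 — Convert each phasor to rectangular form:
  V1 = 5.61·(cos(0.0°) + j·sin(0.0°)) = 5.61 V
  V2 = 52.2·(cos(-53.4°) + j·sin(-53.4°)) = 31.12 - j41.91 V
  V3 = 131·(cos(45.0°) + j·sin(45.0°)) = 92.63 + j92.63 V
Step 2 — Sum components: V_total = 129.4 + j50.72 V.
Step 3 — Convert to polar: |V_total| = 139 V, ∠V_total = 21.4°.

V_total = 139∠21.4° V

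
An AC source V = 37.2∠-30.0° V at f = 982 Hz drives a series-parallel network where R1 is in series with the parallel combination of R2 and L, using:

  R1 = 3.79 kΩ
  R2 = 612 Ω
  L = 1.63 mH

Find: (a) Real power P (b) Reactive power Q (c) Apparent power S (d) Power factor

Step 1 — Angular frequency: ω = 2π·f = 2π·982 = 6170 rad/s.
Step 2 — Component impedances:
  R1: Z = R = 3790 Ω
  R2: Z = R = 612 Ω
  L: Z = jωL = j·6170·0.00163 = 0 + j10.06 Ω
Step 3 — Parallel branch: R2 || L = 1/(1/R2 + 1/L) = 0.1652 + j10.05 Ω.
Step 4 — Series with R1: Z_total = R1 + (R2 || L) = 3790 + j10.05 Ω = 3790∠0.2° Ω.
Step 5 — Source phasor: V = 37.2∠-30.0° V = 32.22 - j18.6 V.
Step 6 — Current: I = V / Z = 0.008487 - j0.00493 A = 0.009815∠-30.2° A.
Step 7 — Complex power: S = V·I* = 0.3651 + j0.0009686 VA.
Step 8 — Real power: P = Re(S) = 0.3651 W.
Step 9 — Reactive power: Q = Im(S) = 0.0009686 VAR.
Step 10 — Apparent power: |S| = 0.3651 VA.
Step 11 — Power factor: PF = P/|S| = 1 (lagging).

(a) P = 0.3651 W  (b) Q = 0.0009686 VAR  (c) S = 0.3651 VA  (d) PF = 1 (lagging)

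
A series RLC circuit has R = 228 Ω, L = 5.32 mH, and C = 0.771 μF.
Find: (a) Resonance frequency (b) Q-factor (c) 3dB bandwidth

Step 1 — Resonance condition Im(Z)=0 gives ω₀ = 1/√(LC).
Step 2 — ω₀ = 1/√(0.00532·7.71e-07) = 1.561e+04 rad/s.
Step 3 — f₀ = ω₀/(2π) = 2485 Hz.
Step 4 — Series Q: Q = ω₀L/R = 1.561e+04·0.00532/228 = 0.3643.
Step 5 — 3dB bandwidth: Δω = ω₀/Q = 4.286e+04 rad/s; BW = Δω/(2π) = 6821 Hz.

(a) f₀ = 2485 Hz  (b) Q = 0.3643  (c) BW = 6821 Hz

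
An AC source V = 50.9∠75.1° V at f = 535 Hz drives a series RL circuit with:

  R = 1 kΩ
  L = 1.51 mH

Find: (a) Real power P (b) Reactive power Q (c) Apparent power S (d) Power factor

Step 1 — Angular frequency: ω = 2π·f = 2π·535 = 3362 rad/s.
Step 2 — Component impedances:
  R: Z = R = 1000 Ω
  L: Z = jωL = j·3362·0.00151 = 0 + j5.076 Ω
Step 3 — Series combination: Z_total = R + L = 1000 + j5.076 Ω = 1000∠0.3° Ω.
Step 4 — Source phasor: V = 50.9∠75.1° V = 13.09 + j49.19 V.
Step 5 — Current: I = V / Z = 0.01334 + j0.04912 A = 0.0509∠74.8° A.
Step 6 — Complex power: S = V·I* = 2.591 + j0.01315 VA.
Step 7 — Real power: P = Re(S) = 2.591 W.
Step 8 — Reactive power: Q = Im(S) = 0.01315 VAR.
Step 9 — Apparent power: |S| = 2.591 VA.
Step 10 — Power factor: PF = P/|S| = 1 (lagging).

(a) P = 2.591 W  (b) Q = 0.01315 VAR  (c) S = 2.591 VA  (d) PF = 1 (lagging)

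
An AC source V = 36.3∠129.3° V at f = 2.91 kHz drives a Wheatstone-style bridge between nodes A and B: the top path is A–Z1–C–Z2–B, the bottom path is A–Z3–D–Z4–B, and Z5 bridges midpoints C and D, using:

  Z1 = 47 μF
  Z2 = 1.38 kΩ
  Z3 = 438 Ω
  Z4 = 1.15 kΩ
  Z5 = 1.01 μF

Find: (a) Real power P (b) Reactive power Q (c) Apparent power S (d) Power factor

Step 1 — Angular frequency: ω = 2π·f = 2π·2910 = 1.828e+04 rad/s.
Step 2 — Component impedances:
  Z1: Z = 1/(jωC) = -j/(ω·C) = 0 - j1.164 Ω
  Z2: Z = R = 1380 Ω
  Z3: Z = R = 438 Ω
  Z4: Z = R = 1150 Ω
  Z5: Z = 1/(jωC) = -j/(ω·C) = 0 - j54.15 Ω
Step 3 — Bridge requires nodal analysis (the Z5 bridge couples midpoints C and D, so the two paths cannot be reduced to a simple series/parallel combination). Setting node B to ground and injecting 1 A at node A, the 3-node admittance system at A, C, D solves to V_A = Z_AB = 629.7 - j16.91 Ω = 629.9∠-1.5° Ω.
Step 4 — Source phasor: V = 36.3∠129.3° V = -22.99 + j28.09 V.
Step 5 — Current: I = V / Z = -0.03768 + j0.0436 A = 0.05762∠130.8° A.
Step 6 — Complex power: S = V·I* = 2.091 - j0.05617 VA.
Step 7 — Real power: P = Re(S) = 2.091 W.
Step 8 — Reactive power: Q = Im(S) = -0.05617 VAR.
Step 9 — Apparent power: |S| = 2.092 VA.
Step 10 — Power factor: PF = P/|S| = 0.9996 (leading).

(a) P = 2.091 W  (b) Q = -0.05617 VAR  (c) S = 2.092 VA  (d) PF = 0.9996 (leading)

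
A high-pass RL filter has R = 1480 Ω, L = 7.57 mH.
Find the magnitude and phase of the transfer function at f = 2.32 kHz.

Step 1 — Angular frequency: ω = 2π·2320 = 1.458e+04 rad/s.
Step 2 — Transfer function: H(jω) = jωL/(R + jωL).
Step 3 — Numerator jωL = j·110.3; denominator R + jωL = 1480 + j110.3.
Step 4 — H = 0.005528 + j0.07415.
Step 5 — Magnitude: |H| = 0.07435 (-22.6 dB); phase: φ = 85.7°.

|H| = 0.07435 (-22.6 dB), φ = 85.7°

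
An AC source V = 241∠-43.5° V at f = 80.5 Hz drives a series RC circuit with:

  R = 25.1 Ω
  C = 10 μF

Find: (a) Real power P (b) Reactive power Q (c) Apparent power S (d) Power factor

Step 1 — Angular frequency: ω = 2π·f = 2π·80.5 = 505.8 rad/s.
Step 2 — Component impedances:
  R: Z = R = 25.1 Ω
  C: Z = 1/(jωC) = -j/(ω·C) = 0 - j197.7 Ω
Step 3 — Series combination: Z_total = R + C = 25.1 - j197.7 Ω = 199.3∠-82.8° Ω.
Step 4 — Source phasor: V = 241∠-43.5° V = 174.8 - j165.9 V.
Step 5 — Current: I = V / Z = 0.9362 + j0.7653 A = 1.209∠39.3° A.
Step 6 — Complex power: S = V·I* = 36.7 - j289.1 VA.
Step 7 — Real power: P = Re(S) = 36.7 W.
Step 8 — Reactive power: Q = Im(S) = -289.1 VAR.
Step 9 — Apparent power: |S| = 291.4 VA.
Step 10 — Power factor: PF = P/|S| = 0.1259 (leading).

(a) P = 36.7 W  (b) Q = -289.1 VAR  (c) S = 291.4 VA  (d) PF = 0.1259 (leading)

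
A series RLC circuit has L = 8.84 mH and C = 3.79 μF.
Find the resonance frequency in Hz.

Step 1 — Resonance condition Im(Z)=0 gives ω₀ = 1/√(LC).
Step 2 — ω₀ = 1/√(0.00884·3.79e-06) = 5463 rad/s.
Step 3 — f₀ = ω₀/(2π) = 869.5 Hz.

f₀ = 869.5 Hz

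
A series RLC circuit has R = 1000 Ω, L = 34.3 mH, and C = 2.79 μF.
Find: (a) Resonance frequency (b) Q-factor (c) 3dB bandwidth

Step 1 — Resonance: ω₀ = 1/√(LC) = 1/√(0.0343·2.79e-06) = 3233 rad/s.
Step 2 — f₀ = ω₀/(2π) = 514.5 Hz.
Step 3 — Series Q: Q = ω₀L/R = 3233·0.0343/1000 = 0.1109.
Step 4 — Bandwidth: Δω = ω₀/Q = 2.915e+04 rad/s; BW = Δω/(2π) = 4640 Hz.

(a) f₀ = 514.5 Hz  (b) Q = 0.1109  (c) BW = 4640 Hz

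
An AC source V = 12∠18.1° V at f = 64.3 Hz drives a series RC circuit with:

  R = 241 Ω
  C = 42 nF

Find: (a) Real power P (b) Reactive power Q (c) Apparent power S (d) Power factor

Step 1 — Angular frequency: ω = 2π·f = 2π·64.3 = 404 rad/s.
Step 2 — Component impedances:
  R: Z = R = 241 Ω
  C: Z = 1/(jωC) = -j/(ω·C) = 0 - j5.893e+04 Ω
Step 3 — Series combination: Z_total = R + C = 241 - j5.893e+04 Ω = 5.893e+04∠-89.8° Ω.
Step 4 — Source phasor: V = 12∠18.1° V = 11.41 + j3.728 V.
Step 5 — Current: I = V / Z = -6.247e-05 + j0.0001938 A = 0.0002036∠107.9° A.
Step 6 — Complex power: S = V·I* = 9.992e-06 - j0.002443 VA.
Step 7 — Real power: P = Re(S) = 9.992e-06 W.
Step 8 — Reactive power: Q = Im(S) = -0.002443 VAR.
Step 9 — Apparent power: |S| = 0.002443 VA.
Step 10 — Power factor: PF = P/|S| = 0.004089 (leading).

(a) P = 9.992e-06 W  (b) Q = -0.002443 VAR  (c) S = 0.002443 VA  (d) PF = 0.004089 (leading)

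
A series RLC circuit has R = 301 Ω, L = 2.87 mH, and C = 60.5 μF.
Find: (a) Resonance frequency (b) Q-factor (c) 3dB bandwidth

Step 1 — Resonance condition Im(Z)=0 gives ω₀ = 1/√(LC).
Step 2 — ω₀ = 1/√(0.00287·6.05e-05) = 2400 rad/s.
Step 3 — f₀ = ω₀/(2π) = 381.9 Hz.
Step 4 — Series Q: Q = ω₀L/R = 2400·0.00287/301 = 0.02288.
Step 5 — 3dB bandwidth: Δω = ω₀/Q = 1.049e+05 rad/s; BW = Δω/(2π) = 1.669e+04 Hz.

(a) f₀ = 381.9 Hz  (b) Q = 0.02288  (c) BW = 1.669e+04 Hz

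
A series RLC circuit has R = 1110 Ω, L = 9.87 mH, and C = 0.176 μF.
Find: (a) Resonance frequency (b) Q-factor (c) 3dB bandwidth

Step 1 — Resonance: ω₀ = 1/√(LC) = 1/√(0.00987·1.76e-07) = 2.399e+04 rad/s.
Step 2 — f₀ = ω₀/(2π) = 3819 Hz.
Step 3 — Series Q: Q = ω₀L/R = 2.399e+04·0.00987/1110 = 0.2133.
Step 4 — Bandwidth: Δω = ω₀/Q = 1.125e+05 rad/s; BW = Δω/(2π) = 1.79e+04 Hz.

(a) f₀ = 3819 Hz  (b) Q = 0.2133  (c) BW = 1.79e+04 Hz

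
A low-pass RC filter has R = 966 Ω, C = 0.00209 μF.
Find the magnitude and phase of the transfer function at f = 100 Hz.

Step 1 — Angular frequency: ω = 2π·100 = 628.3 rad/s.
Step 2 — Transfer function: H(jω) = 1/(1 + jωRC).
Step 3 — Denominator: 1 + jωRC = 1 + j·628.3·966·2.09e-09 = 1 + j0.001269.
Step 4 — H = 1 - j0.001269.
Step 5 — Magnitude: |H| = 1 (-0.0 dB); phase: φ = -0.1°.

|H| = 1 (-0.0 dB), φ = -0.1°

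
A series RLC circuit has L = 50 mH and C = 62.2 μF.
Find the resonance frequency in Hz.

Step 1 — Resonance condition Im(Z)=0 gives ω₀ = 1/√(LC).
Step 2 — ω₀ = 1/√(0.05·6.22e-05) = 567 rad/s.
Step 3 — f₀ = ω₀/(2π) = 90.25 Hz.

f₀ = 90.25 Hz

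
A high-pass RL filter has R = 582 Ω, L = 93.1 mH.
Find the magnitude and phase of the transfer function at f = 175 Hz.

Step 1 — Angular frequency: ω = 2π·175 = 1100 rad/s.
Step 2 — Transfer function: H(jω) = jωL/(R + jωL).
Step 3 — Numerator jωL = j·102.4; denominator R + jωL = 582 + j102.4.
Step 4 — H = 0.03001 + j0.1706.
Step 5 — Magnitude: |H| = 0.1732 (-15.2 dB); phase: φ = 80.0°.

|H| = 0.1732 (-15.2 dB), φ = 80.0°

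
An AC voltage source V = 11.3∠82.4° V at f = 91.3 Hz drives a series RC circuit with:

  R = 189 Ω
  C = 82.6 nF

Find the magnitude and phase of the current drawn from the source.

Step 1 — Angular frequency: ω = 2π·f = 2π·91.3 = 573.7 rad/s.
Step 2 — Component impedances:
  R: Z = R = 189 Ω
  C: Z = 1/(jωC) = -j/(ω·C) = 0 - j2.11e+04 Ω
Step 3 — Series combination: Z_total = R + C = 189 - j2.11e+04 Ω = 2.111e+04∠-89.5° Ω.
Step 4 — Source phasor: V = 11.3∠82.4° V = 1.494 + j11.2 V.
Step 5 — Ohm's law: I = V / Z_total = (1.494 + j11.2) / (189 - j2.11e+04) = -0.0005301 + j7.556e-05 A.
Step 6 — Convert to polar: |I| = 0.0005354 A, ∠I = 171.9°.

I = 0.0005354∠171.9° A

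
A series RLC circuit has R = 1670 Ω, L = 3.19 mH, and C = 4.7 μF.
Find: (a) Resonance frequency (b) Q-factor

Step 1 — Resonance condition Im(Z)=0 gives ω₀ = 1/√(LC).
Step 2 — ω₀ = 1/√(0.00319·4.7e-06) = 8167 rad/s.
Step 3 — f₀ = ω₀/(2π) = 1300 Hz.
Step 4 — Series Q: Q = ω₀L/R = 8167·0.00319/1670 = 0.0156.

(a) f₀ = 1300 Hz  (b) Q = 0.0156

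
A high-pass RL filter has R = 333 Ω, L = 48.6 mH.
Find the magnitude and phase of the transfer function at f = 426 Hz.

Step 1 — Angular frequency: ω = 2π·426 = 2677 rad/s.
Step 2 — Transfer function: H(jω) = jωL/(R + jωL).
Step 3 — Numerator jωL = j·130.1; denominator R + jωL = 333 + j130.1.
Step 4 — H = 0.1324 + j0.3389.
Step 5 — Magnitude: |H| = 0.3639 (-8.8 dB); phase: φ = 68.7°.

|H| = 0.3639 (-8.8 dB), φ = 68.7°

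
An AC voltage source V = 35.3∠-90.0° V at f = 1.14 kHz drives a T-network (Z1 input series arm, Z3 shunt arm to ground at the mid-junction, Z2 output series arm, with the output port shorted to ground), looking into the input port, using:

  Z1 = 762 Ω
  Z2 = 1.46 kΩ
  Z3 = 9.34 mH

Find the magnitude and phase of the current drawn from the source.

Step 1 — Angular frequency: ω = 2π·f = 2π·1140 = 7163 rad/s.
Step 2 — Component impedances:
  Z1: Z = R = 762 Ω
  Z2: Z = R = 1460 Ω
  Z3: Z = jωL = j·7163·0.00934 = 0 + j66.9 Ω
Step 3 — With the output port shorted to ground, the output series arm Z2 runs from the junction to ground; the shunt arm Z3 also runs from the junction to ground. They appear in parallel: Z3 || Z2 = 3.059 + j66.76 Ω.
Step 4 — Series with input arm Z1: Z_in = Z1 + (Z3 || Z2) = 765.1 + j66.76 Ω = 768∠5.0° Ω.
Step 5 — Source phasor: V = 35.3∠-90.0° V = 0 - j35.3 V.
Step 6 — Ohm's law: I = V / Z_total = (0 - j35.3) / (765.1 + j66.76) = -0.003996 - j0.04579 A.
Step 7 — Convert to polar: |I| = 0.04597 A, ∠I = -95.0°.

I = 0.04597∠-95.0° A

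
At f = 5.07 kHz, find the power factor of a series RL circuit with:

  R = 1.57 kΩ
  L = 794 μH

Step 1 — Angular frequency: ω = 2π·f = 2π·5070 = 3.186e+04 rad/s.
Step 2 — Component impedances:
  R: Z = R = 1570 Ω
  L: Z = jωL = j·3.186e+04·0.000794 = 0 + j25.29 Ω
Step 3 — Series combination: Z_total = R + L = 1570 + j25.29 Ω = 1570∠0.9° Ω.
Step 4 — Power factor: PF = cos(φ) = Re(Z)/|Z| = 1570/1570.2 = 0.9999.
Step 5 — Type: Im(Z) = 25.29 ⇒ lagging (phase φ = 0.9°).

PF = 0.9999 (lagging, φ = 0.9°)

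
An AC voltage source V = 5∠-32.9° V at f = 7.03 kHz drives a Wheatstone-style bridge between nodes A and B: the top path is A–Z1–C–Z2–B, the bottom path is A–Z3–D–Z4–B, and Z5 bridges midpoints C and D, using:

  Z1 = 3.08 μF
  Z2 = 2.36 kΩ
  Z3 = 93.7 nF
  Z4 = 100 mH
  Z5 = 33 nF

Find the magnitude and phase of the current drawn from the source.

Step 1 — Angular frequency: ω = 2π·f = 2π·7030 = 4.417e+04 rad/s.
Step 2 — Component impedances:
  Z1: Z = 1/(jωC) = -j/(ω·C) = 0 - j7.35 Ω
  Z2: Z = R = 2360 Ω
  Z3: Z = 1/(jωC) = -j/(ω·C) = 0 - j241.6 Ω
  Z4: Z = jωL = j·4.417e+04·0.1 = 0 + j4417 Ω
  Z5: Z = 1/(jωC) = -j/(ω·C) = 0 - j686 Ω
Step 3 — Bridge requires nodal analysis (the Z5 bridge couples midpoints C and D, so the two paths cannot be reduced to a simple series/parallel combination). Setting node B to ground and injecting 1 A at node A, the 3-node admittance system at A, C, D solves to V_A = Z_AB = 1805 + j998.8 Ω = 2063∠29.0° Ω.
Step 4 — Source phasor: V = 5∠-32.9° V = 4.198 - j2.716 V.
Step 5 — Ohm's law: I = V / Z_total = (4.198 - j2.716) / (1805 + j998.8) = 0.001143 - j0.002137 A.
Step 6 — Convert to polar: |I| = 0.002423 A, ∠I = -61.9°.

I = 0.002423∠-61.9° A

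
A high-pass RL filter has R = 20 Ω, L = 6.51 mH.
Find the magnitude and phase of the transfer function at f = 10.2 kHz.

Step 1 — Angular frequency: ω = 2π·1.02e+04 = 6.409e+04 rad/s.
Step 2 — Transfer function: H(jω) = jωL/(R + jωL).
Step 3 — Numerator jωL = j·417.2; denominator R + jωL = 20 + j417.2.
Step 4 — H = 0.9977 + j0.04783.
Step 5 — Magnitude: |H| = 0.9989 (-0.0 dB); phase: φ = 2.7°.

|H| = 0.9989 (-0.0 dB), φ = 2.7°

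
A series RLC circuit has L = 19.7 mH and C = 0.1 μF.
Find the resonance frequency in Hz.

Step 1 — Resonance condition Im(Z)=0 gives ω₀ = 1/√(LC).
Step 2 — ω₀ = 1/√(0.0197·1e-07) = 2.253e+04 rad/s.
Step 3 — f₀ = ω₀/(2π) = 3586 Hz.

f₀ = 3586 Hz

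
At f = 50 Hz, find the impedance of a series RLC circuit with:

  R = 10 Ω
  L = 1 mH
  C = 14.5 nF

Step 1 — Angular frequency: ω = 2π·f = 2π·50 = 314.2 rad/s.
Step 2 — Component impedances:
  R: Z = R = 10 Ω
  L: Z = jωL = j·314.2·0.001 = 0 + j0.3142 Ω
  C: Z = 1/(jωC) = -j/(ω·C) = 0 - j2.195e+05 Ω
Step 3 — Series combination: Z_total = R + L + C = 10 - j2.195e+05 Ω = 2.195e+05∠-90.0° Ω.

Z = 10 - j2.195e+05 Ω = 2.195e+05∠-90.0° Ω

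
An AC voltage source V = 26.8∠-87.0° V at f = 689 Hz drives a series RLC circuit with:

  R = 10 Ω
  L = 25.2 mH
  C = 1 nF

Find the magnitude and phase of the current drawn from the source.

Step 1 — Angular frequency: ω = 2π·f = 2π·689 = 4329 rad/s.
Step 2 — Component impedances:
  R: Z = R = 10 Ω
  L: Z = jωL = j·4329·0.0252 = 0 + j109.1 Ω
  C: Z = 1/(jωC) = -j/(ω·C) = 0 - j2.31e+05 Ω
Step 3 — Series combination: Z_total = R + L + C = 10 - j2.309e+05 Ω = 2.309e+05∠-90.0° Ω.
Step 4 — Source phasor: V = 26.8∠-87.0° V = 1.403 - j26.76 V.
Step 5 — Ohm's law: I = V / Z_total = (1.403 - j26.76) / (10 - j2.309e+05) = 0.0001159 + j6.07e-06 A.
Step 6 — Convert to polar: |I| = 0.0001161 A, ∠I = 3.0°.

I = 0.0001161∠3.0° A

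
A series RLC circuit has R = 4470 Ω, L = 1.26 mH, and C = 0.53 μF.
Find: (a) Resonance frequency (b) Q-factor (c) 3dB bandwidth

Step 1 — Resonance: ω₀ = 1/√(LC) = 1/√(0.00126·5.3e-07) = 3.87e+04 rad/s.
Step 2 — f₀ = ω₀/(2π) = 6159 Hz.
Step 3 — Series Q: Q = ω₀L/R = 3.87e+04·0.00126/4470 = 0.01091.
Step 4 — Bandwidth: Δω = ω₀/Q = 3.548e+06 rad/s; BW = Δω/(2π) = 5.646e+05 Hz.

(a) f₀ = 6159 Hz  (b) Q = 0.01091  (c) BW = 5.646e+05 Hz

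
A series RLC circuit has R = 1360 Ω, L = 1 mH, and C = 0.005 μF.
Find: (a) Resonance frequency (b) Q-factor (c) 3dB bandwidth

Step 1 — Resonance: ω₀ = 1/√(LC) = 1/√(0.001·5e-09) = 4.472e+05 rad/s.
Step 2 — f₀ = ω₀/(2π) = 7.118e+04 Hz.
Step 3 — Series Q: Q = ω₀L/R = 4.472e+05·0.001/1360 = 0.3288.
Step 4 — Bandwidth: Δω = ω₀/Q = 1.36e+06 rad/s; BW = Δω/(2π) = 2.165e+05 Hz.

(a) f₀ = 7.118e+04 Hz  (b) Q = 0.3288  (c) BW = 2.165e+05 Hz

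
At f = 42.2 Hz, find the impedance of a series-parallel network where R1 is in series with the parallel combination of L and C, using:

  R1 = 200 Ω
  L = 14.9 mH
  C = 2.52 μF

Step 1 — Angular frequency: ω = 2π·f = 2π·42.2 = 265.2 rad/s.
Step 2 — Component impedances:
  R1: Z = R = 200 Ω
  L: Z = jωL = j·265.2·0.0149 = 0 + j3.951 Ω
  C: Z = 1/(jωC) = -j/(ω·C) = 0 - j1497 Ω
Step 3 — Parallel branch: L || C = 1/(1/L + 1/C) = 0 + j3.961 Ω.
Step 4 — Series with R1: Z_total = R1 + (L || C) = 200 + j3.961 Ω = 200∠1.1° Ω.

Z = 200 + j3.961 Ω = 200∠1.1° Ω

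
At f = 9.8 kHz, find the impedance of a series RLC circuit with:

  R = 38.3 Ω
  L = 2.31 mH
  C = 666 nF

Step 1 — Angular frequency: ω = 2π·f = 2π·9800 = 6.158e+04 rad/s.
Step 2 — Component impedances:
  R: Z = R = 38.3 Ω
  L: Z = jωL = j·6.158e+04·0.00231 = 0 + j142.2 Ω
  C: Z = 1/(jωC) = -j/(ω·C) = 0 - j24.38 Ω
Step 3 — Series combination: Z_total = R + L + C = 38.3 + j117.9 Ω = 123.9∠72.0° Ω.

Z = 38.3 + j117.9 Ω = 123.9∠72.0° Ω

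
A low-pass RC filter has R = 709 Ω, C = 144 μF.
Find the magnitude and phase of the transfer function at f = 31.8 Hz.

Step 1 — Angular frequency: ω = 2π·31.8 = 199.8 rad/s.
Step 2 — Transfer function: H(jω) = 1/(1 + jωRC).
Step 3 — Denominator: 1 + jωRC = 1 + j·199.8·709·0.000144 = 1 + j20.4.
Step 4 — H = 0.002397 - j0.0489.
Step 5 — Magnitude: |H| = 0.04896 (-26.2 dB); phase: φ = -87.2°.

|H| = 0.04896 (-26.2 dB), φ = -87.2°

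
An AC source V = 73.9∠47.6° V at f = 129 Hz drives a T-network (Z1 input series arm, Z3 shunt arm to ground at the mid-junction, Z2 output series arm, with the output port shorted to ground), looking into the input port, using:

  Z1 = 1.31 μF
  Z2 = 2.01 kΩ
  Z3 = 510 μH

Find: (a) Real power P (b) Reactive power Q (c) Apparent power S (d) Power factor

Step 1 — Angular frequency: ω = 2π·f = 2π·129 = 810.5 rad/s.
Step 2 — Component impedances:
  Z1: Z = 1/(jωC) = -j/(ω·C) = 0 - j941.8 Ω
  Z2: Z = R = 2010 Ω
  Z3: Z = jωL = j·810.5·0.00051 = 0 + j0.4134 Ω
Step 3 — With the output port shorted to ground, the output series arm Z2 runs from the junction to ground; the shunt arm Z3 also runs from the junction to ground. They appear in parallel: Z3 || Z2 = 8.501e-05 + j0.4134 Ω.
Step 4 — Series with input arm Z1: Z_in = Z1 + (Z3 || Z2) = 8.501e-05 - j941.4 Ω = 941.4∠-90.0° Ω.
Step 5 — Source phasor: V = 73.9∠47.6° V = 49.83 + j54.57 V.
Step 6 — Current: I = V / Z = -0.05797 + j0.05293 A = 0.0785∠137.6° A.
Step 7 — Complex power: S = V·I* = 5.239e-07 - j5.801 VA.
Step 8 — Real power: P = Re(S) = 5.239e-07 W.
Step 9 — Reactive power: Q = Im(S) = -5.801 VAR.
Step 10 — Apparent power: |S| = 5.801 VA.
Step 11 — Power factor: PF = P/|S| = 9.031e-08 (leading).

(a) P = 5.239e-07 W  (b) Q = -5.801 VAR  (c) S = 5.801 VA  (d) PF = 9.031e-08 (leading)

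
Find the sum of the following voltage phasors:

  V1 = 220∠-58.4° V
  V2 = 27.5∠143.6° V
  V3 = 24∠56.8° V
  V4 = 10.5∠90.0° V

Step 1 — Convert each phasor to rectangular form:
  V1 = 220·(cos(-58.4°) + j·sin(-58.4°)) = 115.3 - j187.4 V
  V2 = 27.5·(cos(143.6°) + j·sin(143.6°)) = -22.13 + j16.32 V
  V3 = 24·(cos(56.8°) + j·sin(56.8°)) = 13.14 + j20.08 V
  V4 = 10.5·(cos(90.0°) + j·sin(90.0°)) = 0 + j10.5 V
Step 2 — Sum components: V_total = 106.3 - j140.5 V.
Step 3 — Convert to polar: |V_total| = 176.2 V, ∠V_total = -52.9°.

V_total = 176.2∠-52.9° V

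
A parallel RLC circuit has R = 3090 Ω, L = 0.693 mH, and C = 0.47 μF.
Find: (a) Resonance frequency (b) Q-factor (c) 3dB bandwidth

Step 1 — Resonance: ω₀ = 1/√(LC) = 1/√(0.000693·4.7e-07) = 5.541e+04 rad/s.
Step 2 — f₀ = ω₀/(2π) = 8819 Hz.
Step 3 — Parallel Q: Q = R/(ω₀L) = 3090/(5.541e+04·0.000693) = 80.47.
Step 4 — Bandwidth: Δω = ω₀/Q = 688.6 rad/s; BW = Δω/(2π) = 109.6 Hz.

(a) f₀ = 8819 Hz  (b) Q = 80.47  (c) BW = 109.6 Hz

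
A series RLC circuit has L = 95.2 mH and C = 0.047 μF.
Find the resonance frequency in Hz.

Step 1 — Resonance condition Im(Z)=0 gives ω₀ = 1/√(LC).
Step 2 — ω₀ = 1/√(0.0952·4.7e-08) = 1.495e+04 rad/s.
Step 3 — f₀ = ω₀/(2π) = 2379 Hz.

f₀ = 2379 Hz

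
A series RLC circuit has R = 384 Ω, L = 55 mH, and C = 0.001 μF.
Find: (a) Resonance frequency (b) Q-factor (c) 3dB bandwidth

Step 1 — Resonance: ω₀ = 1/√(LC) = 1/√(0.055·1e-09) = 1.348e+05 rad/s.
Step 2 — f₀ = ω₀/(2π) = 2.146e+04 Hz.
Step 3 — Series Q: Q = ω₀L/R = 1.348e+05·0.055/384 = 19.31.
Step 4 — Bandwidth: Δω = ω₀/Q = 6982 rad/s; BW = Δω/(2π) = 1111 Hz.

(a) f₀ = 2.146e+04 Hz  (b) Q = 19.31  (c) BW = 1111 Hz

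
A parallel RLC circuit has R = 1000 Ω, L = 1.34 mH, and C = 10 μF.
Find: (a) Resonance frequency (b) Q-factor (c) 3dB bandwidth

Step 1 — Resonance: ω₀ = 1/√(LC) = 1/√(0.00134·1e-05) = 8639 rad/s.
Step 2 — f₀ = ω₀/(2π) = 1375 Hz.
Step 3 — Parallel Q: Q = R/(ω₀L) = 1000/(8639·0.00134) = 86.39.
Step 4 — Bandwidth: Δω = ω₀/Q = 100 rad/s; BW = Δω/(2π) = 15.92 Hz.

(a) f₀ = 1375 Hz  (b) Q = 86.39  (c) BW = 15.92 Hz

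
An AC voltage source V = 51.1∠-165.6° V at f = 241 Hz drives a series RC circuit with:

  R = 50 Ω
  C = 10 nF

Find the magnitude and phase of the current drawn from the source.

Step 1 — Angular frequency: ω = 2π·f = 2π·241 = 1514 rad/s.
Step 2 — Component impedances:
  R: Z = R = 50 Ω
  C: Z = 1/(jωC) = -j/(ω·C) = 0 - j6.604e+04 Ω
Step 3 — Series combination: Z_total = R + C = 50 - j6.604e+04 Ω = 6.604e+04∠-90.0° Ω.
Step 4 — Source phasor: V = 51.1∠-165.6° V = -49.49 - j12.71 V.
Step 5 — Ohm's law: I = V / Z_total = (-49.49 - j12.71) / (50 - j6.604e+04) = 0.0001919 - j0.0007496 A.
Step 6 — Convert to polar: |I| = 0.0007738 A, ∠I = -75.6°.

I = 0.0007738∠-75.6° A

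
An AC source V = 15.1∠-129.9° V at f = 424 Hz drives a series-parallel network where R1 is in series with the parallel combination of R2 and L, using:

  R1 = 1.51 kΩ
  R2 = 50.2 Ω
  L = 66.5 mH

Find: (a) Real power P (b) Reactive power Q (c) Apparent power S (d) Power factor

Step 1 — Angular frequency: ω = 2π·f = 2π·424 = 2664 rad/s.
Step 2 — Component impedances:
  R1: Z = R = 1510 Ω
  R2: Z = R = 50.2 Ω
  L: Z = jωL = j·2664·0.0665 = 0 + j177.2 Ω
Step 3 — Parallel branch: R2 || L = 1/(1/R2 + 1/L) = 46.47 + j13.17 Ω.
Step 4 — Series with R1: Z_total = R1 + (R2 || L) = 1556 + j13.17 Ω = 1557∠0.5° Ω.
Step 5 — Source phasor: V = 15.1∠-129.9° V = -9.686 - j11.58 V.
Step 6 — Current: I = V / Z = -0.006286 - j0.007389 A = 0.009701∠-130.4° A.
Step 7 — Complex power: S = V·I* = 0.1465 + j0.001239 VA.
Step 8 — Real power: P = Re(S) = 0.1465 W.
Step 9 — Reactive power: Q = Im(S) = 0.001239 VAR.
Step 10 — Apparent power: |S| = 0.1465 VA.
Step 11 — Power factor: PF = P/|S| = 1 (lagging).

(a) P = 0.1465 W  (b) Q = 0.001239 VAR  (c) S = 0.1465 VA  (d) PF = 1 (lagging)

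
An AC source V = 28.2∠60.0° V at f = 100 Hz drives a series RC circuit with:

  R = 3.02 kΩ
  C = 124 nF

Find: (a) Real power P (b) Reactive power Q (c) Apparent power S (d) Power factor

Step 1 — Angular frequency: ω = 2π·f = 2π·100 = 628.3 rad/s.
Step 2 — Component impedances:
  R: Z = R = 3020 Ω
  C: Z = 1/(jωC) = -j/(ω·C) = 0 - j1.284e+04 Ω
Step 3 — Series combination: Z_total = R + C = 3020 - j1.284e+04 Ω = 1.319e+04∠-76.8° Ω.
Step 4 — Source phasor: V = 28.2∠60.0° V = 14.1 + j24.42 V.
Step 5 — Current: I = V / Z = -0.001558 + j0.001465 A = 0.002139∠136.8° A.
Step 6 — Complex power: S = V·I* = 0.01381 - j0.05871 VA.
Step 7 — Real power: P = Re(S) = 0.01381 W.
Step 8 — Reactive power: Q = Im(S) = -0.05871 VAR.
Step 9 — Apparent power: |S| = 0.06031 VA.
Step 10 — Power factor: PF = P/|S| = 0.229 (leading).

(a) P = 0.01381 W  (b) Q = -0.05871 VAR  (c) S = 0.06031 VA  (d) PF = 0.229 (leading)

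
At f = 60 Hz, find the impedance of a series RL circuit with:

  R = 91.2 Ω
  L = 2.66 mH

Step 1 — Angular frequency: ω = 2π·f = 2π·60 = 377 rad/s.
Step 2 — Component impedances:
  R: Z = R = 91.2 Ω
  L: Z = jωL = j·377·0.00266 = 0 + j1.003 Ω
Step 3 — Series combination: Z_total = R + L = 91.2 + j1.003 Ω = 91.21∠0.6° Ω.

Z = 91.2 + j1.003 Ω = 91.21∠0.6° Ω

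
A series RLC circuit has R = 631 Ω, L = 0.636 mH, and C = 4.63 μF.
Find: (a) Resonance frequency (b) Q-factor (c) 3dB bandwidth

Step 1 — Resonance condition Im(Z)=0 gives ω₀ = 1/√(LC).
Step 2 — ω₀ = 1/√(0.000636·4.63e-06) = 1.843e+04 rad/s.
Step 3 — f₀ = ω₀/(2π) = 2933 Hz.
Step 4 — Series Q: Q = ω₀L/R = 1.843e+04·0.000636/631 = 0.01857.
Step 5 — 3dB bandwidth: Δω = ω₀/Q = 9.921e+05 rad/s; BW = Δω/(2π) = 1.579e+05 Hz.

(a) f₀ = 2933 Hz  (b) Q = 0.01857  (c) BW = 1.579e+05 Hz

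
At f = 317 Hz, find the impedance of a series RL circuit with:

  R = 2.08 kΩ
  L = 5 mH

Step 1 — Angular frequency: ω = 2π·f = 2π·317 = 1992 rad/s.
Step 2 — Component impedances:
  R: Z = R = 2080 Ω
  L: Z = jωL = j·1992·0.005 = 0 + j9.959 Ω
Step 3 — Series combination: Z_total = R + L = 2080 + j9.959 Ω = 2080∠0.3° Ω.

Z = 2080 + j9.959 Ω = 2080∠0.3° Ω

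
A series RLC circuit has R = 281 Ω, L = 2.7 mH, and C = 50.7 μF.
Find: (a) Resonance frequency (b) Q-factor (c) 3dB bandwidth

Step 1 — Resonance: ω₀ = 1/√(LC) = 1/√(0.0027·5.07e-05) = 2703 rad/s.
Step 2 — f₀ = ω₀/(2π) = 430.2 Hz.
Step 3 — Series Q: Q = ω₀L/R = 2703·0.0027/281 = 0.02597.
Step 4 — Bandwidth: Δω = ω₀/Q = 1.041e+05 rad/s; BW = Δω/(2π) = 1.656e+04 Hz.

(a) f₀ = 430.2 Hz  (b) Q = 0.02597  (c) BW = 1.656e+04 Hz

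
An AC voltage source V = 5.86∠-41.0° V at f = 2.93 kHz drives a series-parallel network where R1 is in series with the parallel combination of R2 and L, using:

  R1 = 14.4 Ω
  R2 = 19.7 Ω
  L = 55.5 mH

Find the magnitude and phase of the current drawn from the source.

Step 1 — Angular frequency: ω = 2π·f = 2π·2930 = 1.841e+04 rad/s.
Step 2 — Component impedances:
  R1: Z = R = 14.4 Ω
  R2: Z = R = 19.7 Ω
  L: Z = jωL = j·1.841e+04·0.0555 = 0 + j1022 Ω
Step 3 — Parallel branch: R2 || L = 1/(1/R2 + 1/L) = 19.69 + j0.3797 Ω.
Step 4 — Series with R1: Z_total = R1 + (R2 || L) = 34.09 + j0.3797 Ω = 34.09∠0.6° Ω.
Step 5 — Source phasor: V = 5.86∠-41.0° V = 4.423 - j3.845 V.
Step 6 — Ohm's law: I = V / Z_total = (4.423 - j3.845) / (34.09 + j0.3797) = 0.1285 - j0.1142 A.
Step 7 — Convert to polar: |I| = 0.1719 A, ∠I = -41.6°.

I = 0.1719∠-41.6° A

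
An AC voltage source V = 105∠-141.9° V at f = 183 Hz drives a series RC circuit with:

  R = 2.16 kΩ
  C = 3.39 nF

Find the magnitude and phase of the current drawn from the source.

Step 1 — Angular frequency: ω = 2π·f = 2π·183 = 1150 rad/s.
Step 2 — Component impedances:
  R: Z = R = 2160 Ω
  C: Z = 1/(jωC) = -j/(ω·C) = 0 - j2.565e+05 Ω
Step 3 — Series combination: Z_total = R + C = 2160 - j2.565e+05 Ω = 2.566e+05∠-89.5° Ω.
Step 4 — Source phasor: V = 105∠-141.9° V = -82.63 - j64.79 V.
Step 5 — Ohm's law: I = V / Z_total = (-82.63 - j64.79) / (2160 - j2.565e+05) = 0.0002498 - j0.0003242 A.
Step 6 — Convert to polar: |I| = 0.0004093 A, ∠I = -52.4°.

I = 0.0004093∠-52.4° A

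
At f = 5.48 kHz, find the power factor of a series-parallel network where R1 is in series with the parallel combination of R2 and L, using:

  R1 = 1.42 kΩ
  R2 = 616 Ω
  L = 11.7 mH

Step 1 — Angular frequency: ω = 2π·f = 2π·5480 = 3.443e+04 rad/s.
Step 2 — Component impedances:
  R1: Z = R = 1420 Ω
  R2: Z = R = 616 Ω
  L: Z = jωL = j·3.443e+04·0.0117 = 0 + j402.9 Ω
Step 3 — Parallel branch: R2 || L = 1/(1/R2 + 1/L) = 184.5 + j282.2 Ω.
Step 4 — Series with R1: Z_total = R1 + (R2 || L) = 1605 + j282.2 Ω = 1629∠10.0° Ω.
Step 5 — Power factor: PF = cos(φ) = Re(Z)/|Z| = 1604.53/1629.16 = 0.9849.
Step 6 — Type: Im(Z) = 282.2 ⇒ lagging (phase φ = 10.0°).

PF = 0.9849 (lagging, φ = 10.0°)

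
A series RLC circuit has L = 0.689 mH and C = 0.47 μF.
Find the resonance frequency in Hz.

Step 1 — Resonance condition Im(Z)=0 gives ω₀ = 1/√(LC).
Step 2 — ω₀ = 1/√(0.000689·4.7e-07) = 5.557e+04 rad/s.
Step 3 — f₀ = ω₀/(2π) = 8844 Hz.

f₀ = 8844 Hz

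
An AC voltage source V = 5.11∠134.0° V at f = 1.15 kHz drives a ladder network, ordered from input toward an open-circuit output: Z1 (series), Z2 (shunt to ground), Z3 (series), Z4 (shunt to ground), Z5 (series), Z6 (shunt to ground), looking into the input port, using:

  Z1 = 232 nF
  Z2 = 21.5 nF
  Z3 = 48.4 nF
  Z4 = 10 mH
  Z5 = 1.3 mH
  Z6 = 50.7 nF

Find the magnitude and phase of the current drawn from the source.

Step 1 — Angular frequency: ω = 2π·f = 2π·1150 = 7226 rad/s.
Step 2 — Component impedances:
  Z1: Z = 1/(jωC) = -j/(ω·C) = 0 - j596.5 Ω
  Z2: Z = 1/(jωC) = -j/(ω·C) = 0 - j6437 Ω
  Z3: Z = 1/(jωC) = -j/(ω·C) = 0 - j2859 Ω
  Z4: Z = jωL = j·7226·0.01 = 0 + j72.26 Ω
  Z5: Z = jωL = j·7226·0.0013 = 0 + j9.393 Ω
  Z6: Z = 1/(jωC) = -j/(ω·C) = 0 - j2730 Ω
Step 3 — Ladder network (open output): work backward from the far end, alternating series and parallel combinations. Z_in = 0 - j2541 Ω = 2541∠-90.0° Ω.
Step 4 — Source phasor: V = 5.11∠134.0° V = -3.55 + j3.676 V.
Step 5 — Ohm's law: I = V / Z_total = (-3.55 + j3.676) / (0 - j2541) = -0.001447 - j0.001397 A.
Step 6 — Convert to polar: |I| = 0.002011 A, ∠I = -136.0°.

I = 0.002011∠-136.0° A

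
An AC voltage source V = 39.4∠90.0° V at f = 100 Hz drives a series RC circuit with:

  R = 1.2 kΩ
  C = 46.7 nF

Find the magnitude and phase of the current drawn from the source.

Step 1 — Angular frequency: ω = 2π·f = 2π·100 = 628.3 rad/s.
Step 2 — Component impedances:
  R: Z = R = 1200 Ω
  C: Z = 1/(jωC) = -j/(ω·C) = 0 - j3.408e+04 Ω
Step 3 — Series combination: Z_total = R + C = 1200 - j3.408e+04 Ω = 3.41e+04∠-88.0° Ω.
Step 4 — Source phasor: V = 39.4∠90.0° V = 0 + j39.4 V.
Step 5 — Ohm's law: I = V / Z_total = (0 + j39.4) / (1200 - j3.408e+04) = -0.001155 + j4.066e-05 A.
Step 6 — Convert to polar: |I| = 0.001155 A, ∠I = 178.0°.

I = 0.001155∠178.0° A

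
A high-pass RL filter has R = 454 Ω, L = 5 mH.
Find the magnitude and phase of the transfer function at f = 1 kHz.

Step 1 — Angular frequency: ω = 2π·1000 = 6283 rad/s.
Step 2 — Transfer function: H(jω) = jωL/(R + jωL).
Step 3 — Numerator jωL = j·31.42; denominator R + jωL = 454 + j31.42.
Step 4 — H = 0.004766 + j0.06887.
Step 5 — Magnitude: |H| = 0.06903 (-23.2 dB); phase: φ = 86.0°.

|H| = 0.06903 (-23.2 dB), φ = 86.0°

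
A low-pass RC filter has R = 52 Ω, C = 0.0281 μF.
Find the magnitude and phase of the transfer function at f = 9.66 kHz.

Step 1 — Angular frequency: ω = 2π·9660 = 6.07e+04 rad/s.
Step 2 — Transfer function: H(jω) = 1/(1 + jωRC).
Step 3 — Denominator: 1 + jωRC = 1 + j·6.07e+04·52·2.81e-08 = 1 + j0.08869.
Step 4 — H = 0.9922 - j0.088.
Step 5 — Magnitude: |H| = 0.9961 (-0.0 dB); phase: φ = -5.1°.

|H| = 0.9961 (-0.0 dB), φ = -5.1°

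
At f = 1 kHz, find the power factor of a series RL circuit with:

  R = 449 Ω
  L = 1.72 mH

Step 1 — Angular frequency: ω = 2π·f = 2π·1000 = 6283 rad/s.
Step 2 — Component impedances:
  R: Z = R = 449 Ω
  L: Z = jωL = j·6283·0.00172 = 0 + j10.81 Ω
Step 3 — Series combination: Z_total = R + L = 449 + j10.81 Ω = 449.1∠1.4° Ω.
Step 4 — Power factor: PF = cos(φ) = Re(Z)/|Z| = 449/449.13 = 0.9997.
Step 5 — Type: Im(Z) = 10.81 ⇒ lagging (phase φ = 1.4°).

PF = 0.9997 (lagging, φ = 1.4°)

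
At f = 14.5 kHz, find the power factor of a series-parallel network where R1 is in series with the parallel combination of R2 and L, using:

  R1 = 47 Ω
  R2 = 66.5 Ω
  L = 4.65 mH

Step 1 — Angular frequency: ω = 2π·f = 2π·1.45e+04 = 9.111e+04 rad/s.
Step 2 — Component impedances:
  R1: Z = R = 47 Ω
  R2: Z = R = 66.5 Ω
  L: Z = jωL = j·9.111e+04·0.00465 = 0 + j423.6 Ω
Step 3 — Parallel branch: R2 || L = 1/(1/R2 + 1/L) = 64.9 + j10.19 Ω.
Step 4 — Series with R1: Z_total = R1 + (R2 || L) = 111.9 + j10.19 Ω = 112.4∠5.2° Ω.
Step 5 — Power factor: PF = cos(φ) = Re(Z)/|Z| = 111.9/112.36 = 0.9959.
Step 6 — Type: Im(Z) = 10.19 ⇒ lagging (phase φ = 5.2°).

PF = 0.9959 (lagging, φ = 5.2°)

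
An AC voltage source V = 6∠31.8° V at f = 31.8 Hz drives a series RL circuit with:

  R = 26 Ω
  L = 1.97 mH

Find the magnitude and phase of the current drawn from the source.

Step 1 — Angular frequency: ω = 2π·f = 2π·31.8 = 199.8 rad/s.
Step 2 — Component impedances:
  R: Z = R = 26 Ω
  L: Z = jωL = j·199.8·0.00197 = 0 + j0.3936 Ω
Step 3 — Series combination: Z_total = R + L = 26 + j0.3936 Ω = 26∠0.9° Ω.
Step 4 — Source phasor: V = 6∠31.8° V = 5.099 + j3.162 V.
Step 5 — Ohm's law: I = V / Z_total = (5.099 + j3.162) / (26 + j0.3936) = 0.1979 + j0.1186 A.
Step 6 — Convert to polar: |I| = 0.2307 A, ∠I = 30.9°.

I = 0.2307∠30.9° A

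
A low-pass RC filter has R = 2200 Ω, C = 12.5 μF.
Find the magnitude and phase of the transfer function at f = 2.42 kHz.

Step 1 — Angular frequency: ω = 2π·2420 = 1.521e+04 rad/s.
Step 2 — Transfer function: H(jω) = 1/(1 + jωRC).
Step 3 — Denominator: 1 + jωRC = 1 + j·1.521e+04·2200·1.25e-05 = 1 + j418.1.
Step 4 — H = 5.719e-06 - j0.002391.
Step 5 — Magnitude: |H| = 0.002392 (-52.4 dB); phase: φ = -89.9°.

|H| = 0.002392 (-52.4 dB), φ = -89.9°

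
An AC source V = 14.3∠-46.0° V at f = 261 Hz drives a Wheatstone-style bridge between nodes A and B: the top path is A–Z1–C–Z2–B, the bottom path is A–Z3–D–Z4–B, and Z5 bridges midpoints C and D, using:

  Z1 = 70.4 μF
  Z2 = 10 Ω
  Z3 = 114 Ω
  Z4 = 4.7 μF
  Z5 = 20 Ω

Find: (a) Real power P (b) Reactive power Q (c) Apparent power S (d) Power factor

Step 1 — Angular frequency: ω = 2π·f = 2π·261 = 1640 rad/s.
Step 2 — Component impedances:
  Z1: Z = 1/(jωC) = -j/(ω·C) = 0 - j8.662 Ω
  Z2: Z = R = 10 Ω
  Z3: Z = R = 114 Ω
  Z4: Z = 1/(jωC) = -j/(ω·C) = 0 - j129.7 Ω
  Z5: Z = R = 20 Ω
Step 3 — Bridge requires nodal analysis (the Z5 bridge couples midpoints C and D, so the two paths cannot be reduced to a simple series/parallel combination). Setting node B to ground and injecting 1 A at node A, the 3-node admittance system at A, C, D solves to V_A = Z_AB = 10.21 - j9.324 Ω = 13.83∠-42.4° Ω.
Step 4 — Source phasor: V = 14.3∠-46.0° V = 9.934 - j10.29 V.
Step 5 — Current: I = V / Z = 1.032 - j0.06502 A = 1.034∠-3.6° A.
Step 6 — Complex power: S = V·I* = 10.92 - j9.97 VA.
Step 7 — Real power: P = Re(S) = 10.92 W.
Step 8 — Reactive power: Q = Im(S) = -9.97 VAR.
Step 9 — Apparent power: |S| = 14.79 VA.
Step 10 — Power factor: PF = P/|S| = 0.7385 (leading).

(a) P = 10.92 W  (b) Q = -9.97 VAR  (c) S = 14.79 VA  (d) PF = 0.7385 (leading)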